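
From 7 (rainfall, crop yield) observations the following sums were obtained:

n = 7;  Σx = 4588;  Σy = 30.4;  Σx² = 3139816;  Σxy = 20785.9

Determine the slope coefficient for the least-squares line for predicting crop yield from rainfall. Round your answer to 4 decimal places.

0.0065

Sxx = Σx² − (Σx)²/n = 3139816 − 3007106.285714 = 132709.714286
Sxy = Σxy − (Σx)(Σy)/n = 20785.9 − 19925.028571 = 860.871429
b = Sxy/Sxx = 860.871429/132709.714286 = 0.006487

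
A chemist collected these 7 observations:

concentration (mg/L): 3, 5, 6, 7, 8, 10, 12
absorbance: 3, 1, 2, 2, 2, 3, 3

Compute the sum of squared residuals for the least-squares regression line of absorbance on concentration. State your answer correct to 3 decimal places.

2.897

n = 7, Σx = 51, Σy = 16, Σxy = 122, Σx² = 427, Σy² = 40
Sxx = Σx² − (Σx)²/n = 427 − 371.571429 = 55.428571
Sxy = Σxy − (Σx)(Σy)/n = 122 − 116.571429 = 5.428571
Syy = Σy² − (Σy)²/n = 40 − 36.571429 = 3.428571
b = Sxy/Sxx = 5.428571/55.428571 = 0.097938
SSE = Syy − b·Sxy = 3.428571 − 0.097938·5.428571 = 2.896907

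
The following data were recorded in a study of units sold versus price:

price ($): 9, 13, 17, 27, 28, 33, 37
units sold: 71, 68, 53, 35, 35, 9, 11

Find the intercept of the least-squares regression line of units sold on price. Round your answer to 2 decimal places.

n = 7, Σx = 164, Σy = 282, Σxy = 5053, Σx² = 4510
Sxx = Σx² − (Σx)²/n = 4510 − 3842.285714 = 667.714286
Sxy = Σxy − (Σx)(Σy)/n = 5053 − 6606.857143 = -1553.857143
b = Sxy/Sxx = -1553.857143/667.714286 = -2.327129
a = ȳ − b·x̄ = 40.285714 − (-2.327129)·23.428571 = 94.807018

94.81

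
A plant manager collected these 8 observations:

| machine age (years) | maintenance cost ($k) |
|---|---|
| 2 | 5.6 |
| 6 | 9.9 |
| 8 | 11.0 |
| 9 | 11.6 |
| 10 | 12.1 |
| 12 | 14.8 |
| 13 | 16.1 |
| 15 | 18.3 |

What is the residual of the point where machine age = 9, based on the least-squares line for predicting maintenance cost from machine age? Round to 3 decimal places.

-0.470

n = 8, Σx = 75, Σy = 99.4, Σxy = 1045.4, Σx² = 823
Sxx = Σx² − (Σx)²/n = 823 − 703.125 = 119.875
Sxy = Σxy − (Σx)(Σy)/n = 1045.4 − 931.875 = 113.525
b = Sxy/Sxx = 113.525/119.875 = 0.947028
a = ȳ − b·x̄ = 12.425 − 0.947028·9.375 = 3.546611
ŷ(9) = 3.546611 + 0.947028·9 = 12.069864
residual = y − ŷ = 11.6 − 12.069864 = -0.469864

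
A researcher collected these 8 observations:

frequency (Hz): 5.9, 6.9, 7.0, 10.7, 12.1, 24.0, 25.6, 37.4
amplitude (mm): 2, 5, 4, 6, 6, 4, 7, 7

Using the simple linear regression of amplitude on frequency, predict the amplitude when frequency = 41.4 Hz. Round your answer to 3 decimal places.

n = 8, Σx = 129.6, Σy = 41, Σxy = 748.1, Σx² = 3022.44
Sxx = Σx² − (Σx)²/n = 3022.44 − 2099.52 = 922.92
Sxy = Σxy − (Σx)(Σy)/n = 748.1 − 664.2 = 83.9
b = Sxy/Sxx = 83.9/922.92 = 0.090907
a = ȳ − b·x̄ = 5.125 − 0.090907·16.2 = 3.652305
ŷ(41.4) = a + b·41.4 = 3.652305 + 0.090907·41.4 = 7.415859

7.416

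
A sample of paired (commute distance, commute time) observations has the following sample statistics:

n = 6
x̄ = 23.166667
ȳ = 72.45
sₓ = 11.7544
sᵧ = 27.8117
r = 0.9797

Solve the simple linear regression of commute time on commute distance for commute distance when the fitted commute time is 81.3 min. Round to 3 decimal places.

b = r · sᵧ/sₓ = 0.9797 · 27.8117/11.7544 = 2.318036
a = ȳ − b·x̄ = 72.45 − 2.318036·23.166667 = 18.748832
Set a + b·x = 81.3: x = (81.3 − 18.748832) / 2.318036 = 26.984554

26.985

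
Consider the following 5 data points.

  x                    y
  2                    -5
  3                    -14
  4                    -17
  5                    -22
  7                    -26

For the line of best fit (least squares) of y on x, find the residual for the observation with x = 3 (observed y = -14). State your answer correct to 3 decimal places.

-2.000

n = 5, Σx = 21, Σy = -84, Σxy = -412, Σx² = 103
Sxx = Σx² − (Σx)²/n = 103 − 88.2 = 14.8
Sxy = Σxy − (Σx)(Σy)/n = -412 − (-352.8) = -59.2
b = Sxy/Sxx = -59.2/14.8 = -4
a = ȳ − b·x̄ = -16.8 − (-4)·4.2 = 0
ŷ(3) = 0 + (-4)·3 = -12
residual = y − ŷ = -14 − (-12) = -2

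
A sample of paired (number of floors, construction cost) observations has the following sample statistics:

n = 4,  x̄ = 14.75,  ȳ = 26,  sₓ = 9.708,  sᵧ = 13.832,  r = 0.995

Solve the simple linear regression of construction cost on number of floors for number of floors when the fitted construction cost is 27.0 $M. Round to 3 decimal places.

b = r · sᵧ/sₓ = 0.995 · 13.832/9.708 = 1.417680
a = ȳ − b·x̄ = 26 − 1.417680·14.75 = 5.089216
Set a + b·x = 27.0: x = (27.0 − 5.089216) / 1.417680 = 15.455378

15.455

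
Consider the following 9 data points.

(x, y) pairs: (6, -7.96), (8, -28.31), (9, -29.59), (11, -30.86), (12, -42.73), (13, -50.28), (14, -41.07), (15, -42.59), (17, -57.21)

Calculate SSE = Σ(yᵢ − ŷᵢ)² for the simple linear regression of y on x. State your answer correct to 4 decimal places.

n = 9, Σx = 105, Σy = -330.6, Σxy = -4232.81, Σx² = 1325, Σy² = 13820.2938
Sxx = Σx² − (Σx)²/n = 1325 − 1225 = 100
Sxy = Σxy − (Σx)(Σy)/n = -4232.81 − (-3857) = -375.81
Syy = Σy² − (Σy)²/n = 13820.2938 − 12144.04 = 1676.2538
b = Sxy/Sxx = -375.81/100 = -3.7581
SSE = Syy − b·Sxy = 1676.2538 − (-3.7581)·(-375.81) = 263.922239

263.9222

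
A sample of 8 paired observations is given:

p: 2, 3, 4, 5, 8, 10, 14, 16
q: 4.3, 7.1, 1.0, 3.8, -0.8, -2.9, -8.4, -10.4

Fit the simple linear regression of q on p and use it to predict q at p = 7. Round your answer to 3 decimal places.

n = 8, Σx = 62, Σy = -6.3, Σxy = -266.5, Σx² = 670
Sxx = Σx² − (Σx)²/n = 670 − 480.5 = 189.5
Sxy = Σxy − (Σx)(Σy)/n = -266.5 − (-48.825) = -217.675
b = Sxy/Sxx = -217.675/189.5 = -1.148681
a = ȳ − b·x̄ = -0.7875 − (-1.148681)·7.75 = 8.114776
ŷ(7) = a + b·7 = 8.114776 + (-1.148681)·7 = 0.074011

0.074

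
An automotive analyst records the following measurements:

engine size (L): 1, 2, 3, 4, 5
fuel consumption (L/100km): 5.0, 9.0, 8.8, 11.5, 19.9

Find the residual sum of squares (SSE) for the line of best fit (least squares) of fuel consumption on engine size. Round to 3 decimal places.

19.843

n = 5, Σx = 15, Σy = 54.2, Σxy = 194.9, Σx² = 55, Σy² = 711.7
Sxx = Σx² − (Σx)²/n = 55 − 45 = 10
Sxy = Σxy − (Σx)(Σy)/n = 194.9 − 162.6 = 32.3
Syy = Σy² − (Σy)²/n = 711.7 − 587.528 = 124.172
b = Sxy/Sxx = 32.3/10 = 3.23
SSE = Syy − b·Sxy = 124.172 − 3.23·32.3 = 19.843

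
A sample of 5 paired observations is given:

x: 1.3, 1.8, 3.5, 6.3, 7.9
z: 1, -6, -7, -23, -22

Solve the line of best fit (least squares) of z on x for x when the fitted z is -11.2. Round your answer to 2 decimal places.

n = 5, Σx = 20.8, Σy = -57, Σxy = -352.7, Σx² = 119.28
Sxx = Σx² − (Σx)²/n = 119.28 − 86.528 = 32.752
Sxy = Σxy − (Σx)(Σy)/n = -352.7 − (-237.12) = -115.58
b = Sxy/Sxx = -115.58/32.752 = -3.528945
a = ȳ − b·x̄ = -11.4 − (-3.528945)·4.16 = 3.280410
Set a + b·x = -11.2: x = (-11.2 − 3.280410) / (-3.528945) = 4.103326

4.10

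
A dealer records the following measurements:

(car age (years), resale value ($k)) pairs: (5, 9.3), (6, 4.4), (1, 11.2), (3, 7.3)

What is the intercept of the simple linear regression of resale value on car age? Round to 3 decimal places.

n = 4, Σx = 15, Σy = 32.2, Σxy = 106, Σx² = 71
Sxx = Σx² − (Σx)²/n = 71 − 56.25 = 14.75
Sxy = Σxy − (Σx)(Σy)/n = 106 − 120.75 = -14.75
b = Sxy/Sxx = -14.75/14.75 = -1
a = ȳ − b·x̄ = 8.05 − (-1)·3.75 = 11.8

11.800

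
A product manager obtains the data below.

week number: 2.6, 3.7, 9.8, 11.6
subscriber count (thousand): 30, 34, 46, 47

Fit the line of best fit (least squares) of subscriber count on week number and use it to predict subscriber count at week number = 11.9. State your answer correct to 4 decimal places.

48.7061

n = 4, Σx = 27.7, Σy = 157, Σxy = 1199.8, Σx² = 251.05
Sxx = Σx² − (Σx)²/n = 251.05 − 191.8225 = 59.2275
Sxy = Σxy − (Σx)(Σy)/n = 1199.8 − 1087.225 = 112.575
b = Sxy/Sxx = 112.575/59.2275 = 1.900722
a = ȳ − b·x̄ = 39.25 − 1.900722·6.925 = 26.087502
ŷ(11.9) = a + b·11.9 = 26.087502 + 1.900722·11.9 = 48.706091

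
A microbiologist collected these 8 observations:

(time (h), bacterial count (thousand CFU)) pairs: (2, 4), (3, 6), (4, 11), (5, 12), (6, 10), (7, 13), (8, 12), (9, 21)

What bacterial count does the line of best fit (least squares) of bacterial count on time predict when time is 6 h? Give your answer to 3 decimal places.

n = 8, Σx = 44, Σy = 89, Σxy = 566, Σx² = 284
Sxx = Σx² − (Σx)²/n = 284 − 242 = 42
Sxy = Σxy − (Σx)(Σy)/n = 566 − 489.5 = 76.5
b = Sxy/Sxx = 76.5/42 = 1.821429
a = ȳ − b·x̄ = 11.125 − 1.821429·5.5 = 1.107143
ŷ(6) = a + b·6 = 1.107143 + 1.821429·6 = 12.035714

12.036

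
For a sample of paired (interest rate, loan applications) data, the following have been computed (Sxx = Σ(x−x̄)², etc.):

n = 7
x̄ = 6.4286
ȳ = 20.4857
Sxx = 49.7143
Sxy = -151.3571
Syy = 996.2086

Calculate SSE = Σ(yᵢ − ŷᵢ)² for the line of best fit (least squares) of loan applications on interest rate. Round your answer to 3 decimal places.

b = Sxy/Sxx = -151.3571/49.7143 = -3.044538
SSE = Syy − b·Sxy = 996.2086 − (-3.044538)·(-151.3571) = 535.396083

535.396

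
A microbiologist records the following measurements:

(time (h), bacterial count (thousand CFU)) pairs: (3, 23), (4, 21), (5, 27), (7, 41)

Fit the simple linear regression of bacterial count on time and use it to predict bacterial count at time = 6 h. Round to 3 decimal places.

n = 4, Σx = 19, Σy = 112, Σxy = 575, Σx² = 99
Sxx = Σx² − (Σx)²/n = 99 − 90.25 = 8.75
Sxy = Σxy − (Σx)(Σy)/n = 575 − 532 = 43
b = Sxy/Sxx = 43/8.75 = 4.914286
a = ȳ − b·x̄ = 28 − 4.914286·4.75 = 4.657143
ŷ(6) = a + b·6 = 4.657143 + 4.914286·6 = 34.142857

34.143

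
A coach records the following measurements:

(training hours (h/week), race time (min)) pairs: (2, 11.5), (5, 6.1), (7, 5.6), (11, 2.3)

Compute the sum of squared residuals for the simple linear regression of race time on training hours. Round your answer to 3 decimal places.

n = 4, Σx = 25, Σy = 25.5, Σxy = 118, Σx² = 199, Σy² = 206.11
Sxx = Σx² − (Σx)²/n = 199 − 156.25 = 42.75
Sxy = Σxy − (Σx)(Σy)/n = 118 − 159.375 = -41.375
Syy = Σy² − (Σy)²/n = 206.11 − 162.5625 = 43.5475
b = Sxy/Sxx = -41.375/42.75 = -0.967836
SSE = Syy − b·Sxy = 43.5475 − (-0.967836)·(-41.375) = 3.503275

3.503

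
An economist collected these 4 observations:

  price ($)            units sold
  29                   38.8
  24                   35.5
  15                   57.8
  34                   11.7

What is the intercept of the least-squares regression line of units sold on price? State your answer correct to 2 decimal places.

n = 4, Σx = 102, Σy = 143.8, Σxy = 3242, Σx² = 2798
Sxx = Σx² − (Σx)²/n = 2798 − 2601 = 197
Sxy = Σxy − (Σx)(Σy)/n = 3242 − 3666.9 = -424.9
b = Sxy/Sxx = -424.9/197 = -2.156853
a = ȳ − b·x̄ = 35.95 − (-2.156853)·25.5 = 90.949746

90.95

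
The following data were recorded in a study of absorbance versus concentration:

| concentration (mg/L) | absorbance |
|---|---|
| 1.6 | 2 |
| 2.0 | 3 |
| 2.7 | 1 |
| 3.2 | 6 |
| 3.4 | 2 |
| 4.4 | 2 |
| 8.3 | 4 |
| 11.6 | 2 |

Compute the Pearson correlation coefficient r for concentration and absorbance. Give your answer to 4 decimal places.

n = 8, Σx = 37.2, Σy = 22, Σxy = 103.1, Σx² = 258.46, Σy² = 78
Sxx = Σx² − (Σx)²/n = 258.46 − 172.98 = 85.48
Sxy = Σxy − (Σx)(Σy)/n = 103.1 − 102.3 = 0.8
Syy = Σy² − (Σy)²/n = 78 − 60.5 = 17.5
r = Sxy/√(Sxx·Syy) = 0.8/√(1495.9) = 0.8/38.676866 = 0.020684

0.0207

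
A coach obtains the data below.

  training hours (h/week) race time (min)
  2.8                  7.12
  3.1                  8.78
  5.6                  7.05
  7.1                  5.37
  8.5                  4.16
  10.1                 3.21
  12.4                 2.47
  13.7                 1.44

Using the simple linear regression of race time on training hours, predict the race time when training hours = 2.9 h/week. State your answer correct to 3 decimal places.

n = 8, Σx = 63.3, Σy = 39.6, Σxy = 242.898, Σx² = 614.93
Sxx = Σx² − (Σx)²/n = 614.93 − 500.86125 = 114.06875
Sxy = Σxy − (Σx)(Σy)/n = 242.898 − 313.335 = -70.437
b = Sxy/Sxx = -70.437/114.06875 = -0.617496
a = ȳ − b·x̄ = 4.95 − (-0.617496)·7.9125 = 9.835937
ŷ(2.9) = a + b·2.9 = 9.835937 + (-0.617496)·2.9 = 8.045199

8.045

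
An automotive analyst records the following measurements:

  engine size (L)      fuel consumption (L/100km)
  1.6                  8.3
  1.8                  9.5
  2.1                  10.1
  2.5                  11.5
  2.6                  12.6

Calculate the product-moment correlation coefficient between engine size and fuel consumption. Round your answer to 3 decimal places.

0.981

n = 5, Σx = 10.6, Σy = 52, Σxy = 113.1, Σx² = 23.22, Σy² = 552.16
Sxx = Σx² − (Σx)²/n = 23.22 − 22.472 = 0.748
Sxy = Σxy − (Σx)(Σy)/n = 113.1 − 110.24 = 2.86
Syy = Σy² − (Σy)²/n = 552.16 − 540.8 = 11.36
r = Sxy/√(Sxx·Syy) = 2.86/√(8.49728) = 2.86/2.915009 = 0.981129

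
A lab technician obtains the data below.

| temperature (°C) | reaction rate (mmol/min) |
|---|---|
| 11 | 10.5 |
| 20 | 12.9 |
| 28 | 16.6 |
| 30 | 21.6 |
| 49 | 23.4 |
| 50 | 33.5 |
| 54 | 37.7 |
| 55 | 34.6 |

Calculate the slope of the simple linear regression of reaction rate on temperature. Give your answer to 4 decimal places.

0.5756

n = 8, Σx = 297, Σy = 190.8, Σxy = 8246.7, Σx² = 13047
Sxx = Σx² − (Σx)²/n = 13047 − 11026.125 = 2020.875
Sxy = Σxy − (Σx)(Σy)/n = 8246.7 − 7083.45 = 1163.25
b = Sxy/Sxx = 1163.25/2020.875 = 0.575617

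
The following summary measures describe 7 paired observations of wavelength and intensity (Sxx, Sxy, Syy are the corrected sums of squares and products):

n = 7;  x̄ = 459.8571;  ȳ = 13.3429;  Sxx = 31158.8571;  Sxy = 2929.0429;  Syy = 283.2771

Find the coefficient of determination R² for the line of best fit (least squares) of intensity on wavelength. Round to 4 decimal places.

0.9720

R² = Sxy²/(Sxx·Syy) = (2929.0429)²/(31158.8571·283.2771) = 0.971983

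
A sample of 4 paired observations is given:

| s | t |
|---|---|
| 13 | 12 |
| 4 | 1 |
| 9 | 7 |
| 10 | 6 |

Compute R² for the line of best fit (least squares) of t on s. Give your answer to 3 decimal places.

n = 4, Σx = 36, Σy = 26, Σxy = 283, Σx² = 366, Σy² = 230
Sxx = Σx² − (Σx)²/n = 366 − 324 = 42
Sxy = Σxy − (Σx)(Σy)/n = 283 − 234 = 49
Syy = Σy² − (Σy)²/n = 230 − 169 = 61
R² = Sxy²/(Sxx·Syy) = (49)²/(42·61) = 0.937158

0.937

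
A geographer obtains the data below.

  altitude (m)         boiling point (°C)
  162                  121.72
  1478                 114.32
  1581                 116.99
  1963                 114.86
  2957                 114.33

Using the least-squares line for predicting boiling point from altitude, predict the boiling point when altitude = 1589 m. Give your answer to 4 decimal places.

n = 5, Σx = 8141, Σy = 582.22, Σxy = 937188.78, Σx² = 17307507
Sxx = Σx² − (Σx)²/n = 17307507 − 13255176.2 = 4052330.8
Sxy = Σxy − (Σx)(Σy)/n = 937188.78 − 947970.604 = -10781.824
b = Sxy/Sxx = -10781.824/4052330.8 = -0.002661
a = ȳ − b·x̄ = 116.444 − (-0.002661)·1628.2 = 120.776066
ŷ(1589) = a + b·1589 = 120.776066 + (-0.002661)·1589 = 116.548297

116.5483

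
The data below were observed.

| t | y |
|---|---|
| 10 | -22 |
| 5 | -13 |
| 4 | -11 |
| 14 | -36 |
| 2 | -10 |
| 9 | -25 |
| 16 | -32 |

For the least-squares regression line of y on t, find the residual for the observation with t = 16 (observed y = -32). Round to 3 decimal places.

3.482

n = 7, Σx = 60, Σy = -149, Σxy = -1590, Σx² = 678
Sxx = Σx² − (Σx)²/n = 678 − 514.285714 = 163.714286
Sxy = Σxy − (Σx)(Σy)/n = -1590 − (-1277.142857) = -312.857143
b = Sxy/Sxx = -312.857143/163.714286 = -1.910995
a = ȳ − b·x̄ = -21.285714 − (-1.910995)·8.571429 = -4.905759
ŷ(16) = -4.905759 + (-1.910995)·16 = -35.481675
residual = y − ŷ = -32 − (-35.481675) = 3.481675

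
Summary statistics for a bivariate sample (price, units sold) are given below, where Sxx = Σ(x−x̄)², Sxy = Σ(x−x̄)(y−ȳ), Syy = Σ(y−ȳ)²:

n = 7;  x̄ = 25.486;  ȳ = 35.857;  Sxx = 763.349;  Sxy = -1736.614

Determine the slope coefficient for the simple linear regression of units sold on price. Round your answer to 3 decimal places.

-2.275

b = Sxy/Sxx = -1736.614/763.349 = -2.274993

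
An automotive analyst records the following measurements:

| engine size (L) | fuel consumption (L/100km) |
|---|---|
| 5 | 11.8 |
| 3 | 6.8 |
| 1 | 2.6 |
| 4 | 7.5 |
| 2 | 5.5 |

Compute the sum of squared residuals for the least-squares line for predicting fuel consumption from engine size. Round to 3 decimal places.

3.196

n = 5, Σx = 15, Σy = 34.2, Σxy = 123, Σx² = 55, Σy² = 278.74
Sxx = Σx² − (Σx)²/n = 55 − 45 = 10
Sxy = Σxy − (Σx)(Σy)/n = 123 − 102.6 = 20.4
Syy = Σy² − (Σy)²/n = 278.74 − 233.928 = 44.812
b = Sxy/Sxx = 20.4/10 = 2.04
SSE = Syy − b·Sxy = 44.812 − 2.04·20.4 = 3.196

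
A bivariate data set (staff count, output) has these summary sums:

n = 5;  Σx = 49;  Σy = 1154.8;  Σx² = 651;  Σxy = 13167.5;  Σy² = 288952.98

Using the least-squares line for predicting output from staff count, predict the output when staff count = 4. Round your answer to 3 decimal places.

Sxx = Σx² − (Σx)²/n = 651 − 480.2 = 170.8
Sxy = Σxy − (Σx)(Σy)/n = 13167.5 − 11317.04 = 1850.46
b = Sxy/Sxx = 1850.46/170.8 = 10.834075
a = ȳ − b·x̄ = 230.96 − 10.834075·9.8 = 124.786066
ŷ(4) = a + b·4 = 124.786066 + 10.834075·4 = 168.122365

168.122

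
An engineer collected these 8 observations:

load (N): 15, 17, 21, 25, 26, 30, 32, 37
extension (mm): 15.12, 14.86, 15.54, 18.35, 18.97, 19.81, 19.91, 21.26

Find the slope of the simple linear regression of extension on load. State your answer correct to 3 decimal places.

n = 8, Σx = 203, Σy = 143.82, Σxy = 3775.77, Σx² = 5549
Sxx = Σx² − (Σx)²/n = 5549 − 5151.125 = 397.875
Sxy = Σxy − (Σx)(Σy)/n = 3775.77 − 3649.4325 = 126.3375
b = Sxy/Sxx = 126.3375/397.875 = 0.317531

0.318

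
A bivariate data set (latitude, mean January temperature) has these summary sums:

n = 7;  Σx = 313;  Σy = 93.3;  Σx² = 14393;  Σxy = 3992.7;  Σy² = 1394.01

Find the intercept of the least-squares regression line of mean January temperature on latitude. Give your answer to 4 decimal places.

Sxx = Σx² − (Σx)²/n = 14393 − 13995.571429 = 397.428571
Sxy = Σxy − (Σx)(Σy)/n = 3992.7 − 4171.842857 = -179.142857
b = Sxy/Sxx = -179.142857/397.428571 = -0.450755
a = ȳ − b·x̄ = 13.328571 − (-0.450755)·44.714286 = 33.483753

33.4838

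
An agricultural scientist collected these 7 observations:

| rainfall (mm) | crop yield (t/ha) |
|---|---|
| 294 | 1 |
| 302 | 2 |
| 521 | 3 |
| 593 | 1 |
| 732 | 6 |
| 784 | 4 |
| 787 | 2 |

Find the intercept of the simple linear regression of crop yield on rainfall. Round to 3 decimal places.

n = 7, Σx = 4013, Σy = 19, Σxy = 12156, Σx² = 2570579
Sxx = Σx² − (Σx)²/n = 2570579 − 2300595.571429 = 269983.428571
Sxy = Σxy − (Σx)(Σy)/n = 12156 − 10892.428571 = 1263.571429
b = Sxy/Sxx = 1263.571429/269983.428571 = 0.004680
a = ȳ − b·x̄ = 2.714286 − 0.004680·573.285714 = 0.031205

0.031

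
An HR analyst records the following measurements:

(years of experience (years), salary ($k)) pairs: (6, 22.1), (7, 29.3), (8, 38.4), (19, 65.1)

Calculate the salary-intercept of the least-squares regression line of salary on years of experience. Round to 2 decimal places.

n = 4, Σx = 40, Σy = 154.9, Σxy = 1881.8, Σx² = 510
Sxx = Σx² − (Σx)²/n = 510 − 400 = 110
Sxy = Σxy − (Σx)(Σy)/n = 1881.8 − 1549 = 332.8
b = Sxy/Sxx = 332.8/110 = 3.025455
a = ȳ − b·x̄ = 38.725 − 3.025455·10 = 8.470455

8.47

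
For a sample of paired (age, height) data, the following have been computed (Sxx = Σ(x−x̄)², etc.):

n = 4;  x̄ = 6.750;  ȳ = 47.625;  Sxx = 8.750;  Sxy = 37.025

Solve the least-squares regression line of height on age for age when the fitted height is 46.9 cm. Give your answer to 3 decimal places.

b = Sxy/Sxx = 37.025/8.75 = 4.231429
a = ȳ − b·x̄ = 47.625 − 4.231429·6.75 = 19.062857
Set a + b·x = 46.9: x = (46.9 − 19.062857) / 4.231429 = 6.578663

6.579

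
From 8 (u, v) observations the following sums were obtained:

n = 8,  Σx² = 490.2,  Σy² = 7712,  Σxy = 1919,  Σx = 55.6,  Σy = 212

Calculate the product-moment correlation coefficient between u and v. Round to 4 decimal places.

Sxx = Σx² − (Σx)²/n = 490.2 − 386.42 = 103.78
Sxy = Σxy − (Σx)(Σy)/n = 1919 − 1473.4 = 445.6
Syy = Σy² − (Σy)²/n = 7712 − 5618 = 2094
r = Sxy/√(Sxx·Syy) = 445.6/√(217315.32) = 445.6/466.170913 = 0.955873

0.9559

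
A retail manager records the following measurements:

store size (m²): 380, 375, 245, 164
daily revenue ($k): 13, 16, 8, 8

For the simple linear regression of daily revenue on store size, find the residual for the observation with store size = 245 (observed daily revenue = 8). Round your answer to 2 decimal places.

n = 4, Σx = 1164, Σy = 45, Σxy = 14212, Σx² = 371946
Sxx = Σx² − (Σx)²/n = 371946 − 338724 = 33222
Sxy = Σxy − (Σx)(Σy)/n = 14212 − 13095 = 1117
b = Sxy/Sxx = 1117/33222 = 0.033622
a = ȳ − b·x̄ = 11.25 − 0.033622·291 = 1.465911
ŷ(245) = 1.465911 + 0.033622·245 = 9.703374
residual = y − ŷ = 8 − 9.703374 = -1.703374

-1.70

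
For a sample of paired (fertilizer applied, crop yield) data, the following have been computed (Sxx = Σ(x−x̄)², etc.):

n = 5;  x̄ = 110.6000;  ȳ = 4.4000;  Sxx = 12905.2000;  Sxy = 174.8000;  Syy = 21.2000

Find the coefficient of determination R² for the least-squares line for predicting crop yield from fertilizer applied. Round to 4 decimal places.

0.1117

R² = Sxy²/(Sxx·Syy) = (174.8)²/(12905.2·21.2) = 0.111682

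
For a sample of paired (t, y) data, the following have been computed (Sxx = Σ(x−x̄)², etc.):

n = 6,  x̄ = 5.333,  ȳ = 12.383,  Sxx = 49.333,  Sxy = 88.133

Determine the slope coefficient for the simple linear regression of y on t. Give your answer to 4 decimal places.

b = Sxy/Sxx = 88.133/49.333 = 1.786492

1.7865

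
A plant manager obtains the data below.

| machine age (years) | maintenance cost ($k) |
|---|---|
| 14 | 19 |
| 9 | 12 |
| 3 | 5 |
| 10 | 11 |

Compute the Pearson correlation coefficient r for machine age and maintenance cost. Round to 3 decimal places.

n = 4, Σx = 36, Σy = 47, Σxy = 499, Σx² = 386, Σy² = 651
Sxx = Σx² − (Σx)²/n = 386 − 324 = 62
Sxy = Σxy − (Σx)(Σy)/n = 499 − 423 = 76
Syy = Σy² − (Σy)²/n = 651 − 552.25 = 98.75
r = Sxy/√(Sxx·Syy) = 76/√(6122.5) = 76/78.246406 = 0.971291

0.971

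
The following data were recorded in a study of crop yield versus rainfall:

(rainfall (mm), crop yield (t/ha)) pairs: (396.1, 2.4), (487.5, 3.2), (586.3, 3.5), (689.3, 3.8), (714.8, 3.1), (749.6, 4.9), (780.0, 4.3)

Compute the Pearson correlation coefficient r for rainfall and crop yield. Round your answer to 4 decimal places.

n = 7, Σx = 4403.6, Σy = 25.2, Σxy = 16424.95, Σx² = 2894672.84, Σy² = 94.8
Sxx = Σx² − (Σx)²/n = 2894672.84 − 2770241.851429 = 124430.988571
Sxy = Σxy − (Σx)(Σy)/n = 16424.95 − 15852.96 = 571.99
Syy = Σy² − (Σy)²/n = 94.8 − 90.72 = 4.08
r = Sxy/√(Sxx·Syy) = 571.99/√(507678.433371) = 571.99/712.515567 = 0.802775

0.8028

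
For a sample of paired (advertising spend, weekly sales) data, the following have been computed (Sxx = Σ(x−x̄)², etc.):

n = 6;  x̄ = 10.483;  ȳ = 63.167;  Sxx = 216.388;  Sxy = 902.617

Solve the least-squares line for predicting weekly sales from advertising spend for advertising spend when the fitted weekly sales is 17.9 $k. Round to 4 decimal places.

-0.3690

b = Sxy/Sxx = 902.617/216.388 = 4.171290
a = ȳ − b·x̄ = 63.167 − 4.171290·10.483 = 19.439372
Set a + b·x = 17.9: x = (17.9 − 19.439372) / 4.171290 = -0.369040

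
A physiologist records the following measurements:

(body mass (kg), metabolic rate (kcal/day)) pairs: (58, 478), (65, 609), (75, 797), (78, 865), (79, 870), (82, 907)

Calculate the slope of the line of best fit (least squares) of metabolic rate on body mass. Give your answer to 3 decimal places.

n = 6, Σx = 437, Σy = 4526, Σxy = 337658, Σx² = 32263
Sxx = Σx² − (Σx)²/n = 32263 − 31828.166667 = 434.833333
Sxy = Σxy − (Σx)(Σy)/n = 337658 − 329643.666667 = 8014.333333
b = Sxy/Sxx = 8014.333333/434.833333 = 18.430816

18.431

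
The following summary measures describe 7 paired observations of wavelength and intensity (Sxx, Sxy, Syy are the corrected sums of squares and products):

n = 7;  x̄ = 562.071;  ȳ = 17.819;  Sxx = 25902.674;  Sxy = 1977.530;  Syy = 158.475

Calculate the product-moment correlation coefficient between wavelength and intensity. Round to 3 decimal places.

r = Sxy/√(Sxx·Syy) = 1977.53/√(4104926.26215) = 1977.53/2026.061762 = 0.976046

0.976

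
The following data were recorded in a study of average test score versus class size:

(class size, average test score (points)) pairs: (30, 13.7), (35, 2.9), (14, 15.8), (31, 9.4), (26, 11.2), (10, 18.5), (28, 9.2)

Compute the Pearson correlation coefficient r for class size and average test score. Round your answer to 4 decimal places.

-0.8699

n = 7, Σx = 174, Σy = 80.7, Σxy = 1758.9, Σx² = 4842, Σy² = 1086.43
Sxx = Σx² − (Σx)²/n = 4842 − 4325.142857 = 516.857143
Sxy = Σxy − (Σx)(Σy)/n = 1758.9 − 2005.971429 = -247.071429
Syy = Σy² − (Σy)²/n = 1086.43 − 930.355714 = 156.074286
r = Sxy/√(Sxx·Syy) = -247.071429/√(80668.109388) = -247.071429/284.021319 = -0.869905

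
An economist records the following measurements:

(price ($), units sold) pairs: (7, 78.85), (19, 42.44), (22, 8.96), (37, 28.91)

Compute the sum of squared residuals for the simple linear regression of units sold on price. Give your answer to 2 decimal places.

1346.78

n = 4, Σx = 85, Σy = 159.16, Σxy = 2625.1, Σx² = 2263, Σy² = 8934.5458
Sxx = Σx² − (Σx)²/n = 2263 − 1806.25 = 456.75
Sxy = Σxy − (Σx)(Σy)/n = 2625.1 − 3382.15 = -757.05
Syy = Σy² − (Σy)²/n = 8934.5458 − 6332.9764 = 2601.5694
b = Sxy/Sxx = -757.05/456.75 = -1.657471
SSE = Syy − b·Sxy = 2601.5694 − (-1.657471)·(-757.05) = 1346.780779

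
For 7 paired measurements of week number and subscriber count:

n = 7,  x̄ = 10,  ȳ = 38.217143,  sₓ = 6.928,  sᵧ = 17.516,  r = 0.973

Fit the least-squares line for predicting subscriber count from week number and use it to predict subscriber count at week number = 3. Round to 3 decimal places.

b = r · sᵧ/sₓ = 0.973 · 17.516/6.928 = 2.460027
a = ȳ − b·x̄ = 38.217143 − 2.460027·10 = 13.616872
ŷ(3) = a + b·3 = 13.616872 + 2.460027·3 = 20.996953

20.997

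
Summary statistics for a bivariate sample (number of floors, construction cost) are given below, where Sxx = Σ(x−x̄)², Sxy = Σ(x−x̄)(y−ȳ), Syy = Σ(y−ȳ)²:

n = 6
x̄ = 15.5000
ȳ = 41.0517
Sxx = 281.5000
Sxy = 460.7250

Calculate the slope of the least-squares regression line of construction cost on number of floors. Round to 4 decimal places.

b = Sxy/Sxx = 460.725/281.5 = 1.636679

1.6367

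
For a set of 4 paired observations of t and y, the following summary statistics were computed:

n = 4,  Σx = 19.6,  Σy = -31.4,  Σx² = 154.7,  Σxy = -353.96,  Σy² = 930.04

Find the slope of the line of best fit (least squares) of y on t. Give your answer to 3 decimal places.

-3.411

Sxx = Σx² − (Σx)²/n = 154.7 − 96.04 = 58.66
Sxy = Σxy − (Σx)(Σy)/n = -353.96 − (-153.86) = -200.1
b = Sxy/Sxx = -200.1/58.66 = -3.411183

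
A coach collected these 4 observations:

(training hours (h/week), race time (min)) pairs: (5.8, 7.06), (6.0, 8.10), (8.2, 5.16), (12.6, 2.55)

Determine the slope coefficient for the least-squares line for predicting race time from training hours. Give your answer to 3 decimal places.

-0.748

n = 4, Σx = 32.6, Σy = 22.87, Σxy = 163.99, Σx² = 295.64
Sxx = Σx² − (Σx)²/n = 295.64 − 265.69 = 29.95
Sxy = Σxy − (Σx)(Σy)/n = 163.99 − 186.3905 = -22.4005
b = Sxy/Sxx = -22.4005/29.95 = -0.747930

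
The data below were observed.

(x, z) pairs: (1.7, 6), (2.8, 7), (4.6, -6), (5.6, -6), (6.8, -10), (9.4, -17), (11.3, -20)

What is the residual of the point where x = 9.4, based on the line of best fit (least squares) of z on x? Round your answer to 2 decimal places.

-0.58

n = 7, Σx = 42.2, Σy = -46, Σxy = -485.2, Σx² = 325.54
Sxx = Σx² − (Σx)²/n = 325.54 − 254.405714 = 71.134286
Sxy = Σxy − (Σx)(Σy)/n = -485.2 − (-277.314286) = -207.885714
b = Sxy/Sxx = -207.885714/71.134286 = -2.922440
a = ȳ − b·x̄ = -6.571429 − (-2.922440)·6.028571 = 11.046712
ŷ(9.4) = 11.046712 + (-2.922440)·9.4 = -16.424228
residual = y − ŷ = -17 − (-16.424228) = -0.575772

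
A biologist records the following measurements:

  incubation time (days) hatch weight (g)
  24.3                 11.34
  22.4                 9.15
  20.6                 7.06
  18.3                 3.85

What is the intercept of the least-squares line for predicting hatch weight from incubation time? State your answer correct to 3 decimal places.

n = 4, Σx = 85.6, Σy = 31.4, Σxy = 696.413, Σx² = 1851.5
Sxx = Σx² − (Σx)²/n = 1851.5 − 1831.84 = 19.66
Sxy = Σxy − (Σx)(Σy)/n = 696.413 − 671.96 = 24.453
b = Sxy/Sxx = 24.453/19.66 = 1.243795
a = ȳ − b·x̄ = 7.85 − 1.243795·21.4 = -18.767202

-18.767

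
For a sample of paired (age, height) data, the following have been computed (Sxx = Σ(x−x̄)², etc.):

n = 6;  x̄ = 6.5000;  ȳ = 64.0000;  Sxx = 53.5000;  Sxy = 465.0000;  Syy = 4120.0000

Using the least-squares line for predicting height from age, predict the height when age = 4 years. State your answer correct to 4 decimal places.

b = Sxy/Sxx = 465/53.5 = 8.691589
a = ȳ − b·x̄ = 64 − 8.691589·6.5 = 7.504673
ŷ(4) = a + b·4 = 7.504673 + 8.691589·4 = 42.271028

42.2710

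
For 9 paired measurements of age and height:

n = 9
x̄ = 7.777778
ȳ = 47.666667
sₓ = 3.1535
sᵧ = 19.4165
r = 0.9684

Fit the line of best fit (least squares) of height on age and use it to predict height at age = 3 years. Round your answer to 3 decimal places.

b = r · sᵧ/sₓ = 0.9684 · 19.4165/3.1535 = 5.962562
a = ȳ − b·x̄ = 47.666667 − 5.962562·7.777778 = 1.291185
ŷ(3) = a + b·3 = 1.291185 + 5.962562·3 = 19.178870

19.179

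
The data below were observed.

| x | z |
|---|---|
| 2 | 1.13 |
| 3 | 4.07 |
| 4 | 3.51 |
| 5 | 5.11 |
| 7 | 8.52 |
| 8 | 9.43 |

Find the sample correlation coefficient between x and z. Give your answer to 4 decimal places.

0.9757

n = 6, Σx = 29, Σy = 31.77, Σxy = 189.14, Σx² = 167, Σy² = 217.7893
Sxx = Σx² − (Σx)²/n = 167 − 140.166667 = 26.833333
Sxy = Σxy − (Σx)(Σy)/n = 189.14 − 153.555 = 35.585
Syy = Σy² − (Σy)²/n = 217.7893 − 168.22215 = 49.56715
r = Sxy/√(Sxx·Syy) = 35.585/√(1330.051858) = 35.585/36.469876 = 0.975737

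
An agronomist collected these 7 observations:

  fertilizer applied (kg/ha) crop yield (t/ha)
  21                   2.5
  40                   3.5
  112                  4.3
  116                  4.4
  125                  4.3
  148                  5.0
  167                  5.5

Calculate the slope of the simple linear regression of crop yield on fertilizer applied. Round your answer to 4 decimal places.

n = 7, Σx = 729, Σy = 29.5, Σxy = 3380.5, Σx² = 93459
Sxx = Σx² − (Σx)²/n = 93459 − 75920.142857 = 17538.857143
Sxy = Σxy − (Σx)(Σy)/n = 3380.5 − 3072.214286 = 308.285714
b = Sxy/Sxx = 308.285714/17538.857143 = 0.017577

0.0176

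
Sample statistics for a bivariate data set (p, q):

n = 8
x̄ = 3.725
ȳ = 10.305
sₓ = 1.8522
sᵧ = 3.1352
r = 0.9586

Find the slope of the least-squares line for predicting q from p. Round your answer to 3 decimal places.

1.623

b = r · sᵧ/sₓ = 0.9586 · 3.1352/1.8522 = 1.622612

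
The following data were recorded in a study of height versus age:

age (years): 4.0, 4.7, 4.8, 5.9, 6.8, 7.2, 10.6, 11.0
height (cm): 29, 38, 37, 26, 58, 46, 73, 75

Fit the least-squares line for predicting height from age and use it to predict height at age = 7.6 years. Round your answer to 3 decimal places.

n = 8, Σx = 55, Σy = 382, Σxy = 2950, Σx² = 427.38
Sxx = Σx² − (Σx)²/n = 427.38 − 378.125 = 49.255
Sxy = Σxy − (Σx)(Σy)/n = 2950 − 2626.25 = 323.75
b = Sxy/Sxx = 323.75/49.255 = 6.572937
a = ȳ − b·x̄ = 47.75 − 6.572937·6.875 = 2.561060
ŷ(7.6) = a + b·7.6 = 2.561060 + 6.572937·7.6 = 52.515379

52.515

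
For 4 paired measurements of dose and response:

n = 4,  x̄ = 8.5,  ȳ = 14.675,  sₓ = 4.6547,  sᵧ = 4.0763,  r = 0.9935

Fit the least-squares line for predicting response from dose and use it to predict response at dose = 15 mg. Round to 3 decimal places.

b = r · sᵧ/sₓ = 0.9935 · 4.0763/4.6547 = 0.870046
a = ȳ − b·x̄ = 14.675 − 0.870046·8.5 = 7.279607
ŷ(15) = a + b·15 = 7.279607 + 0.870046·15 = 20.330300

20.330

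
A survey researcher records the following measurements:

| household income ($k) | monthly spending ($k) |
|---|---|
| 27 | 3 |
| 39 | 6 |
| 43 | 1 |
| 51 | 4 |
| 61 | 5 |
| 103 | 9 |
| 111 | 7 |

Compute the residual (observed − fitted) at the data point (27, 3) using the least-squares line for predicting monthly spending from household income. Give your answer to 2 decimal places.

n = 7, Σx = 435, Σy = 35, Σxy = 2571, Σx² = 33351
Sxx = Σx² − (Σx)²/n = 33351 − 27032.142857 = 6318.857143
Sxy = Σxy − (Σx)(Σy)/n = 2571 − 2175 = 396
b = Sxy/Sxx = 396/6318.857143 = 0.062670
a = ȳ − b·x̄ = 5 − 0.062670·62.142857 = 1.105534
ŷ(27) = 1.105534 + 0.062670·27 = 2.797613
residual = y − ŷ = 3 − 2.797613 = 0.202387

0.20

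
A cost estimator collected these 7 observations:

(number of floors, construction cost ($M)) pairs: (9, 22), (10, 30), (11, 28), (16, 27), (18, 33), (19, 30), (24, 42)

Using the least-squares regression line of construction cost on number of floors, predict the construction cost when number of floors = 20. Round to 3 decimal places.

34.640

n = 7, Σx = 107, Σy = 212, Σxy = 3410, Σx² = 1819
Sxx = Σx² − (Σx)²/n = 1819 − 1635.571429 = 183.428571
Sxy = Σxy − (Σx)(Σy)/n = 3410 − 3240.571429 = 169.428571
b = Sxy/Sxx = 169.428571/183.428571 = 0.923676
a = ȳ − b·x̄ = 30.285714 − 0.923676·15.285714 = 16.166667
ŷ(20) = a + b·20 = 16.166667 + 0.923676·20 = 34.640187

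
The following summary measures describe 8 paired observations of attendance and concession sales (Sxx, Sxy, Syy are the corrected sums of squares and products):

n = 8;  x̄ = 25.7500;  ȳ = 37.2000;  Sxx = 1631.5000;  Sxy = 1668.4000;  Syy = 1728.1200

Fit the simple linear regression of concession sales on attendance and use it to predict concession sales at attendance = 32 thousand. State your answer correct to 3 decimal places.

b = Sxy/Sxx = 1668.4/1631.5 = 1.022617
a = ȳ − b·x̄ = 37.2 − 1.022617·25.75 = 10.867606
ŷ(32) = a + b·32 = 10.867606 + 1.022617·32 = 43.591358

43.591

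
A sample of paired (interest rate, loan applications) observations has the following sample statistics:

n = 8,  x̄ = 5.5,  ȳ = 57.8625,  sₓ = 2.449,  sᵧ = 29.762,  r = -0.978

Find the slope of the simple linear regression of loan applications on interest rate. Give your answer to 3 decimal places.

b = r · sᵧ/sₓ = -0.978 · 29.762/2.449 = -11.885356

-11.885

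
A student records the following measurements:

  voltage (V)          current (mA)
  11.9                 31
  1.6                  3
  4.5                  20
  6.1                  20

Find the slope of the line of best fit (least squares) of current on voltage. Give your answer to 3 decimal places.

2.478

n = 4, Σx = 24.1, Σy = 74, Σxy = 585.7, Σx² = 201.63
Sxx = Σx² − (Σx)²/n = 201.63 − 145.2025 = 56.4275
Sxy = Σxy − (Σx)(Σy)/n = 585.7 − 445.85 = 139.85
b = Sxy/Sxx = 139.85/56.4275 = 2.478401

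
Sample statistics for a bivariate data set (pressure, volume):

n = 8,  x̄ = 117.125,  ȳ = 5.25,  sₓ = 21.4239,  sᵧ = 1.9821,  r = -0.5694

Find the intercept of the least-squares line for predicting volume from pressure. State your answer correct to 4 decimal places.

11.4201

b = r · sᵧ/sₓ = -0.5694 · 1.9821/21.4239 = -0.052680
a = ȳ − b·x̄ = 5.25 − (-0.052680)·117.125 = 11.420127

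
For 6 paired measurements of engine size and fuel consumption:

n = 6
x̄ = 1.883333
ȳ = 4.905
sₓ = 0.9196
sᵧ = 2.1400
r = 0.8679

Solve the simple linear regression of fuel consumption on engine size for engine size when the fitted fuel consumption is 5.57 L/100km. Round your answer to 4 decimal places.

2.2126

b = r · sᵧ/sₓ = 0.8679 · 2.14/0.9196 = 2.019689
a = ȳ − b·x̄ = 4.905 − 2.019689·1.883333 = 1.101253
Set a + b·x = 5.57: x = (5.57 − 1.101253) / 2.019689 = 2.212592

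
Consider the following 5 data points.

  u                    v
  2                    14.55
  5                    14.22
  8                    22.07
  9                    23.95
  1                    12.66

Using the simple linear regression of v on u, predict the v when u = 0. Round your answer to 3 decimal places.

n = 5, Σx = 25, Σy = 87.45, Σxy = 504.97, Σx² = 175
Sxx = Σx² − (Σx)²/n = 175 − 125 = 50
Sxy = Σxy − (Σx)(Σy)/n = 504.97 − 437.25 = 67.72
b = Sxy/Sxx = 67.72/50 = 1.3544
a = ȳ − b·x̄ = 17.49 − 1.3544·5 = 10.718
ŷ(0) = a + b·0 = 10.718 + 1.3544·0 = 10.718

10.718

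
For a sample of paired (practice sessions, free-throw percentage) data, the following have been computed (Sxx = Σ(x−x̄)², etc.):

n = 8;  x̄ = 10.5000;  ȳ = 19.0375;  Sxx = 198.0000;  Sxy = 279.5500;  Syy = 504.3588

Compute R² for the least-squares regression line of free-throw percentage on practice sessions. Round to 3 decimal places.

R² = Sxy²/(Sxx·Syy) = (279.55)²/(198·504.3588) = 0.782554

0.783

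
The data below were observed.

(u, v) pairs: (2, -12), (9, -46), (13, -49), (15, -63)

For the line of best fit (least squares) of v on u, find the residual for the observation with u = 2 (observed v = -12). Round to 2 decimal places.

n = 4, Σx = 39, Σy = -170, Σxy = -2020, Σx² = 479
Sxx = Σx² − (Σx)²/n = 479 − 380.25 = 98.75
Sxy = Σxy − (Σx)(Σy)/n = -2020 − (-1657.5) = -362.5
b = Sxy/Sxx = -362.5/98.75 = -3.670886
a = ȳ − b·x̄ = -42.5 − (-3.670886)·9.75 = -6.708861
ŷ(2) = -6.708861 + (-3.670886)·2 = -14.050633
residual = y − ŷ = -12 − (-14.050633) = 2.050633

2.05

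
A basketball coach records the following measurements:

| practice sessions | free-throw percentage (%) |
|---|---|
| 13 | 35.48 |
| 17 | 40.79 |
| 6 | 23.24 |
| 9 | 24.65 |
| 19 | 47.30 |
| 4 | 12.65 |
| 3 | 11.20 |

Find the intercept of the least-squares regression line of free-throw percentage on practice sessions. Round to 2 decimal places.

6.09

n = 7, Σx = 71, Σy = 195.31, Σxy = 2498.86, Σx² = 961
Sxx = Σx² − (Σx)²/n = 961 − 720.142857 = 240.857143
Sxy = Σxy − (Σx)(Σy)/n = 2498.86 − 1981.001429 = 517.858571
b = Sxy/Sxx = 517.858571/240.857143 = 2.150065
a = ȳ − b·x̄ = 27.901429 − 2.150065·10.142857 = 6.093624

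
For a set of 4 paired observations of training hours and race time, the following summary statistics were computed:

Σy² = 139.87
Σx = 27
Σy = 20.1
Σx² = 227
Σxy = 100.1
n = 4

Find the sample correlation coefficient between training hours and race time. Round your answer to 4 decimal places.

Sxx = Σx² − (Σx)²/n = 227 − 182.25 = 44.75
Sxy = Σxy − (Σx)(Σy)/n = 100.1 − 135.675 = -35.575
Syy = Σy² − (Σy)²/n = 139.87 − 101.0025 = 38.8675
r = Sxy/√(Sxx·Syy) = -35.575/√(1739.320625) = -35.575/41.705163 = -0.853012

-0.8530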